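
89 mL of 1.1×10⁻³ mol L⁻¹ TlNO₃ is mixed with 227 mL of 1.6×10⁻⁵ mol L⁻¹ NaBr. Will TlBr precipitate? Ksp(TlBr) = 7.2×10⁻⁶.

After mixing, V = 89 mL + 227 mL = 316 mL.
[Tl⁺] = (1.1×10⁻³)(89)/316 = 3.1×10⁻⁴ mol L⁻¹
[Br⁻] = (1.6×10⁻⁵)(227)/316 = 1.1×10⁻⁵ mol L⁻¹
Q = [Tl⁺][Br⁻] = 3.6×10⁻⁹
Q = 3.6×10⁻⁹ < Ksp = 7.2×10⁻⁶, so the solution is unsaturated and no precipitate forms.

No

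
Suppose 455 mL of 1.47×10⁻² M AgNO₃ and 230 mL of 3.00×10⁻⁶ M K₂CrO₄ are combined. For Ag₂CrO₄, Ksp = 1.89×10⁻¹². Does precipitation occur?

The combined volume is 685 mL.
[Ag⁺] = (1.47×10⁻²)(455)/685 = 9.76×10⁻³ M
[CrO₄²⁻] = (3.00×10⁻⁶)(230)/685 = 1.01×10⁻⁶ M
Q = [Ag⁺]^2[CrO₄²⁻] = 9.60×10⁻¹¹
Because Q > Ksp (9.60×10⁻¹¹ vs 1.89×10⁻¹²), a precipitate of Ag₂CrO₄ forms.

Yes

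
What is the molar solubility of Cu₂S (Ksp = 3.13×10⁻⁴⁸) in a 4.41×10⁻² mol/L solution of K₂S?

4.21×10⁻²⁴ M

Cu₂S(s) ⇌ 2 Cu⁺(aq) + S²⁻(aq)
Let s be the solubility of Cu₂S here. The common ion gives [S²⁻] ≈ 4.41×10⁻² mol/L, and [Cu⁺] = 2s.
Ksp = [Cu⁺]^2[S²⁻] = (2s)^2(4.41×10⁻²)
(2s)^2 = 3.13×10⁻⁴⁸ / (4.41×10⁻²) = 7.10×10⁻⁴⁷
s = 4.21×10⁻²⁴ mol/L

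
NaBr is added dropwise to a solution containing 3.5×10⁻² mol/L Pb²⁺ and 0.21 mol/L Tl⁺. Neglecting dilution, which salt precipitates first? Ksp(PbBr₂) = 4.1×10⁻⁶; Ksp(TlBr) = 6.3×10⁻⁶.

Precipitation begins when Q = Ksp.
For PbBr₂: [Br⁻] = (Ksp/[Pb²⁺])^(1/2) = 1.1×10⁻² mol/L
For TlBr: [Br⁻] = (Ksp/[Tl⁺]) = 3.0×10⁻⁵ mol/L
Since TlBr needs less Br⁻ to reach saturation, it precipitates first.

TlBr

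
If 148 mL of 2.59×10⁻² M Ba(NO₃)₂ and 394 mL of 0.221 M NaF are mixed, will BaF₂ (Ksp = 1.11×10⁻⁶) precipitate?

Yes

The combined volume is 542 mL.
[Ba²⁺] = (2.59×10⁻²)(148)/542 = 7.07×10⁻³ M
[F⁻] = (0.221)(394)/542 = 0.161 M
Q = [Ba²⁺][F⁻]^2 = 1.83×10⁻⁴
Q = 1.83×10⁻⁴ > Ksp = 1.11×10⁻⁶, so the solution is supersaturated and BaF₂ precipitates.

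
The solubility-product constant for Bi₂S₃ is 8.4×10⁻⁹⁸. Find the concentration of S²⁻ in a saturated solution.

Bi₂S₃(s) ⇌ 2 Bi³⁺(aq) + 3 S²⁻(aq)
If s mol/L of Bi₂S₃ dissolves, [Bi³⁺] = 2s and [S²⁻] = 3s.
Ksp = [Bi³⁺]^2[S²⁻]^3 = (2s)^2 · (3s)^3 = 108s^5 = 8.4×10⁻⁹⁸
s = 1.5×10⁻²⁰ M
[S²⁻] = 3s = 4.5×10⁻²⁰ M

4.5×10⁻²⁰ M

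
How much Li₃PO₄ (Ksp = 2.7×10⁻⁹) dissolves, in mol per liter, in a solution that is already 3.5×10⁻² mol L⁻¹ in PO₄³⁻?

Li₃PO₄(s) ⇌ 3 Li⁺(aq) + PO₄³⁻(aq)
With PO₄³⁻ already at 3.5×10⁻² mol L⁻¹ and s small, take [PO₄³⁻] ≈ 3.5×10⁻² mol L⁻¹ and [Li⁺] = 3s.
Ksp = [Li⁺]^3[PO₄³⁻] = (3s)^3(3.5×10⁻²)
(3s)^3 = 2.7×10⁻⁹ / (3.5×10⁻²) = 7.7×10⁻⁸
s = 1.4×10⁻³ mol L⁻¹

1.4×10⁻³ M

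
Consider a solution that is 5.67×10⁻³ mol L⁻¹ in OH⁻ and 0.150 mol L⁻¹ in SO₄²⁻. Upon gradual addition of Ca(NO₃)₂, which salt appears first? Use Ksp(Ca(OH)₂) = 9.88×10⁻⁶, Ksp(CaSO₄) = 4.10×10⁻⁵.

Precipitation of each salt begins when its ion product equals Ksp.
For Ca(OH)₂: [Ca²⁺] = (Ksp/[OH⁻]^2) = 0.307 mol L⁻¹
For CaSO₄: [Ca²⁺] = (Ksp/[SO₄²⁻]) = 2.73×10⁻⁴ mol L⁻¹
Since CaSO₄ needs less Ca²⁺ to reach saturation, it precipitates first.

CaSO₄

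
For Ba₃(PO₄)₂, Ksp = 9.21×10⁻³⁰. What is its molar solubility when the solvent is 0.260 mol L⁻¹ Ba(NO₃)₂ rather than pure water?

Ba₃(PO₄)₂(s) ⇌ 3 Ba²⁺(aq) + 2 PO₄³⁻(aq)
Ba²⁺ is already present at 0.260 mol L⁻¹. If s mol/L of Ba₃(PO₄)₂ dissolves, [PO₄³⁻] = 2s while [Ba²⁺] ≈ 0.260 mol L⁻¹.
Ksp = [Ba²⁺]^3[PO₄³⁻]^2 = (0.260)^3(2s)^2
(2s)^2 = 9.21×10⁻³⁰ / (0.260)^3 = 5.24×10⁻²⁸
s = 1.14×10⁻¹⁴ mol L⁻¹

1.14×10⁻¹⁴ M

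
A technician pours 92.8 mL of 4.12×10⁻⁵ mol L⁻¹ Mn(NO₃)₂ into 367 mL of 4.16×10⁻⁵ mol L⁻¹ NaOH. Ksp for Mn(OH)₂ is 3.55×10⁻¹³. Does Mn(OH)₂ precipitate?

No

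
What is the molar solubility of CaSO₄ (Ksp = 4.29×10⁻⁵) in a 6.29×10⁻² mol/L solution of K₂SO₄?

6.82×10⁻⁴ M

CaSO₄(s) ⇌ Ca²⁺(aq) + SO₄²⁻(aq)
The solution already contains SO₄²⁻ at 6.29×10⁻² mol/L. Let s be the molar solubility of CaSO₄.
[SO₄²⁻] ≈ 6.29×10⁻² mol/L (common ion dominates); [Ca²⁺] = s.
Ksp = [Ca²⁺][SO₄²⁻] = s(6.29×10⁻²)
s = 4.29×10⁻⁵ / (6.29×10⁻²) = 6.82×10⁻⁴
s = 6.82×10⁻⁴ mol/L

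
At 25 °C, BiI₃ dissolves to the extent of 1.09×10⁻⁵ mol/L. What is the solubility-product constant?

Ksp = 3.81×10⁻¹⁹

BiI₃(s) ⇌ Bi³⁺(aq) + 3 I⁻(aq)
Let s be the molar solubility. Then [Bi³⁺] = s and [I⁻] = 3s.
Ksp = [Bi³⁺][I⁻]^3 = s · (3s)^3 = 27s^4
Ksp = 27 × (1.09×10⁻⁵)^4 = 3.81×10⁻¹⁹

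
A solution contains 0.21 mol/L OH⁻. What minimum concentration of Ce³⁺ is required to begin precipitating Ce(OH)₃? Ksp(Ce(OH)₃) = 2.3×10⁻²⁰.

Each salt precipitates once Q = Ksp for that salt.
Ce(OH)₃(s) ⇌ Ce³⁺(aq) + 3 OH⁻(aq)
Ksp = [Ce³⁺][OH⁻]^3 = [Ce³⁺](0.21)^3
[Ce³⁺] = 2.3×10⁻²⁰ / (0.21)^3 = 2.5×10⁻¹⁸
[Ce³⁺] = 2.5×10⁻¹⁸ mol/L

2.5×10⁻¹⁸ M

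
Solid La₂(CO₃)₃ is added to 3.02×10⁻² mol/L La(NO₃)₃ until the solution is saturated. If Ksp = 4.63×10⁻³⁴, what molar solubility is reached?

La₂(CO₃)₃(s) ⇌ 2 La³⁺(aq) + 3 CO₃²⁻(aq)
With La³⁺ already at 3.02×10⁻² mol/L and s small, take [La³⁺] ≈ 3.02×10⁻² mol/L and [CO₃²⁻] = 3s.
Ksp = [La³⁺]^2[CO₃²⁻]^3 = (3.02×10⁻²)^2(3s)^3
(3s)^3 = 4.63×10⁻³⁴ / (3.02×10⁻²)^2 = 5.08×10⁻³¹
s = 2.66×10⁻¹¹ mol/L

2.66×10⁻¹¹ M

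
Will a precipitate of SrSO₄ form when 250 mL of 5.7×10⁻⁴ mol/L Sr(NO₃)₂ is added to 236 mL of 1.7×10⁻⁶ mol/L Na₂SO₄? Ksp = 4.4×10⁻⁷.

No

After mixing, V = 250 mL + 236 mL = 486 mL.
[Sr²⁺] = (5.7×10⁻⁴)(250)/486 = 2.9×10⁻⁴ mol/L
[SO₄²⁻] = (1.7×10⁻⁶)(236)/486 = 8.3×10⁻⁷ mol/L
Q = [Sr²⁺][SO₄²⁻] = 2.4×10⁻¹⁰
Q = 2.4×10⁻¹⁰ < Ksp = 4.4×10⁻⁷, so the solution is unsaturated and no precipitate forms.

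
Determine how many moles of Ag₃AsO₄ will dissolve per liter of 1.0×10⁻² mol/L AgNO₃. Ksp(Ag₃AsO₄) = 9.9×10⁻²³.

Ag₃AsO₄(s) ⇌ 3 Ag⁺(aq) + AsO₄³⁻(aq)
Ag⁺ is already present at 1.0×10⁻² mol/L. If s mol/L of Ag₃AsO₄ dissolves, [AsO₄³⁻] = s while [Ag⁺] ≈ 1.0×10⁻² mol/L.
Ksp = [Ag⁺]^3[AsO₄³⁻] = (1.0×10⁻²)^3s
s = 9.9×10⁻²³ / (1.0×10⁻²)^3 = 9.9×10⁻¹⁷
s = 9.9×10⁻¹⁷ mol/L

9.9×10⁻¹⁷ M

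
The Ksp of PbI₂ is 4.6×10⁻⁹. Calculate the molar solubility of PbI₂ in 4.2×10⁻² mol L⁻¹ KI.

PbI₂(s) ⇌ Pb²⁺(aq) + 2 I⁻(aq)
The solution already contains I⁻ at 4.2×10⁻² mol L⁻¹. Let s be the molar solubility of PbI₂.
[I⁻] ≈ 4.2×10⁻² mol L⁻¹ (common ion dominates); [Pb²⁺] = s.
Ksp = [Pb²⁺][I⁻]^2 = s(4.2×10⁻²)^2
s = 4.6×10⁻⁹ / (4.2×10⁻²)^2 = 2.6×10⁻⁶
s = 2.6×10⁻⁶ mol L⁻¹

2.6×10⁻⁶ M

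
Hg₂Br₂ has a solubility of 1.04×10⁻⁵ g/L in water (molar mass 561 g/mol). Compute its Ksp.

Ksp = 2.55×10⁻²³

s = (1.04×10⁻⁵ g L⁻¹)/(561 g mol⁻¹) = 1.8538×10⁻⁸ M
Hg₂Br₂(s) ⇌ Hg₂²⁺(aq) + 2 Br⁻(aq)
Call the molar solubility s, so that [Hg₂²⁺] = s and [Br⁻] = 2s.
Ksp = [Hg₂²⁺][Br⁻]^2 = s · (2s)^2 = 4s^3
Ksp = 4 × (1.8538×10⁻⁸)^3 = 2.55×10⁻²³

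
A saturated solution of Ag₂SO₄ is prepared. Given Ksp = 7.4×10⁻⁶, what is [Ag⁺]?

2.5×10⁻² M

Ag₂SO₄(s) ⇌ 2 Ag⁺(aq) + SO₄²⁻(aq)
Call the molar solubility s, so that [Ag⁺] = 2s and [SO₄²⁻] = s.
Ksp = [Ag⁺]^2[SO₄²⁻] = (2s)^2 · s = 4s^3 = 7.4×10⁻⁶
s = 1.2×10⁻² mol L⁻¹
[Ag⁺] = 2s = 2.5×10⁻² mol L⁻¹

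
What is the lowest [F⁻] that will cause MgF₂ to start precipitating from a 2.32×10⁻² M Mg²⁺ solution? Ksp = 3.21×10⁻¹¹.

3.72×10⁻⁵ M

The threshold for precipitation is Q = Ksp.
MgF₂(s) ⇌ Mg²⁺(aq) + 2 F⁻(aq)
Ksp = [Mg²⁺][F⁻]^2 = [F⁻]^2(2.32×10⁻²)
[F⁻]^2 = 3.21×10⁻¹¹ / (2.32×10⁻²) = 1.38×10⁻⁹
[F⁻] = 3.72×10⁻⁵ M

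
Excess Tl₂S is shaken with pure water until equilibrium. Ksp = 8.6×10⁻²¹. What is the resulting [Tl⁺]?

Tl₂S(s) ⇌ 2 Tl⁺(aq) + S²⁻(aq)
For each mole of Tl₂S that dissolves per liter, [Tl⁺] = 2s and [S²⁻] = s; let s denote this solubility.
Ksp = [Tl⁺]^2[S²⁻] = (2s)^2 · s = 4s^3 = 8.6×10⁻²¹
s = 1.3×10⁻⁷ M
[Tl⁺] = 2s = 2.6×10⁻⁷ M

2.6×10⁻⁷ M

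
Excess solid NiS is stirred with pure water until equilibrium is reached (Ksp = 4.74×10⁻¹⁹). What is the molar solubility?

NiS(s) ⇌ Ni²⁺(aq) + S²⁻(aq)
With molar solubility s: [Ni²⁺] = s, [S²⁻] = s.
Ksp = [Ni²⁺][S²⁻] = s · s = s^2
s^2 = 4.74×10⁻¹⁹
Taking the 2nd root, s = 6.88×10⁻¹⁰ mol L⁻¹.

6.88×10⁻¹⁰ M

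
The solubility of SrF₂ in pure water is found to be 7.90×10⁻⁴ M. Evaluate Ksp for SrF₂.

Ksp = 1.97×10⁻⁹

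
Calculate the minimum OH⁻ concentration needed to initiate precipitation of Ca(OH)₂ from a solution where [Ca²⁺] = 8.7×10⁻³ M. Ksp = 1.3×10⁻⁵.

3.9×10⁻² M

A salt starts to precipitate once the ion product Q reaches its Ksp.
Ca(OH)₂(s) ⇌ Ca²⁺(aq) + 2 OH⁻(aq)
Ksp = [Ca²⁺][OH⁻]^2 = [OH⁻]^2(8.7×10⁻³)
[OH⁻]^2 = 1.3×10⁻⁵ / (8.7×10⁻³) = 1.5×10⁻³
[OH⁻] = 3.9×10⁻² M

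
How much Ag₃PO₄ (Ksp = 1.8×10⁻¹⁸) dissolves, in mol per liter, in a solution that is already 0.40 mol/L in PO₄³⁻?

5.5×10⁻⁷ M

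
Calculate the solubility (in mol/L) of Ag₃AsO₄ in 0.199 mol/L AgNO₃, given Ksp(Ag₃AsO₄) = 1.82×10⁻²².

2.31×10⁻²⁰ M

Ag₃AsO₄(s) ⇌ 3 Ag⁺(aq) + AsO₄³⁻(aq)
With Ag⁺ already at 0.199 mol/L and s small, take [Ag⁺] ≈ 0.199 mol/L and [AsO₄³⁻] = s.
Ksp = [Ag⁺]^3[AsO₄³⁻] = (0.199)^3s
s = 1.82×10⁻²² / (0.199)^3 = 2.31×10⁻²⁰
s = 2.31×10⁻²⁰ mol/L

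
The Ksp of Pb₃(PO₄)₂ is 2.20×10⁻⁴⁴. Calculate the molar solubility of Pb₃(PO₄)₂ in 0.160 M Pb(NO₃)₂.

Pb₃(PO₄)₂(s) ⇌ 3 Pb²⁺(aq) + 2 PO₄³⁻(aq)
The solution already contains Pb²⁺ at 0.160 M. Let s be the molar solubility of Pb₃(PO₄)₂.
[Pb²⁺] ≈ 0.160 M (common ion dominates); [PO₄³⁻] = 2s.
Ksp = [Pb²⁺]^3[PO₄³⁻]^2 = (0.160)^3(2s)^2
(2s)^2 = 2.20×10⁻⁴⁴ / (0.160)^3 = 5.37×10⁻⁴²
s = 1.16×10⁻²¹ M

1.16×10⁻²¹ M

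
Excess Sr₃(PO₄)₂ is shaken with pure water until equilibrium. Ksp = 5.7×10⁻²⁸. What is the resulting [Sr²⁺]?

4.2×10⁻⁶ M

Sr₃(PO₄)₂(s) ⇌ 3 Sr²⁺(aq) + 2 PO₄³⁻(aq)
With molar solubility s: [Sr²⁺] = 3s, [PO₄³⁻] = 2s.
Ksp = [Sr²⁺]^3[PO₄³⁻]^2 = (3s)^3 · (2s)^2 = 108s^5 = 5.7×10⁻²⁸
s = 1.4×10⁻⁶ mol L⁻¹
[Sr²⁺] = 3s = 4.2×10⁻⁶ mol L⁻¹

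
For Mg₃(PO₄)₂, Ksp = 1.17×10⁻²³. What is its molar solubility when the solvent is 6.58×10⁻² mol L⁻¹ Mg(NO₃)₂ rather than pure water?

Mg₃(PO₄)₂(s) ⇌ 3 Mg²⁺(aq) + 2 PO₄³⁻(aq)
With Mg²⁺ already at 6.58×10⁻² mol L⁻¹ and s small, take [Mg²⁺] ≈ 6.58×10⁻² mol L⁻¹ and [PO₄³⁻] = 2s.
Ksp = [Mg²⁺]^3[PO₄³⁻]^2 = (6.58×10⁻²)^3(2s)^2
(2s)^2 = 1.17×10⁻²³ / (6.58×10⁻²)^3 = 4.11×10⁻²⁰
s = 1.01×10⁻¹⁰ mol L⁻¹

1.01×10⁻¹⁰ M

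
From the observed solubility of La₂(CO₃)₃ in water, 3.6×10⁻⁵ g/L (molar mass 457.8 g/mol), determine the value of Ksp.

Ksp = 3.2×10⁻³⁴

Convert to molarity: s = 3.6×10⁻⁵ / 457.8 = 7.864×10⁻⁸ mol/L
La₂(CO₃)₃(s) ⇌ 2 La³⁺(aq) + 3 CO₃²⁻(aq)
For each mole of La₂(CO₃)₃ that dissolves per liter, [La³⁺] = 2s and [CO₃²⁻] = 3s; let s denote this solubility.
Ksp = [La³⁺]^2[CO₃²⁻]^3 = (2s)^2 · (3s)^3 = 108s^5
Ksp = 108 × (7.864×10⁻⁸)^5 = 3.2×10⁻³⁴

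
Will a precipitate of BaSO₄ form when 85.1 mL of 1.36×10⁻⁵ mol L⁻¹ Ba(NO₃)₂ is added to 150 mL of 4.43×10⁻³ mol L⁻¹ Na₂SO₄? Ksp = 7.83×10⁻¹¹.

Yes

After mixing, V = 85.1 mL + 150 mL = 235.1 mL.
[Ba²⁺] = (1.36×10⁻⁵)(85.1)/235.1 = 4.92×10⁻⁶ mol L⁻¹
[SO₄²⁻] = (4.43×10⁻³)(150)/235.1 = 2.83×10⁻³ mol L⁻¹
Q = [Ba²⁺][SO₄²⁻] = 1.39×10⁻⁸
Q = 1.39×10⁻⁸ > Ksp = 7.83×10⁻¹¹, so the solution is supersaturated and BaSO₄ precipitates.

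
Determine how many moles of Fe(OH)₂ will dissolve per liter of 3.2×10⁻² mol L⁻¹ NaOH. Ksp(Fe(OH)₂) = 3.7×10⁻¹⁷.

Fe(OH)₂(s) ⇌ Fe²⁺(aq) + 2 OH⁻(aq)
Let s be the solubility of Fe(OH)₂ here. The common ion gives [OH⁻] ≈ 3.2×10⁻² mol L⁻¹, and [Fe²⁺] = s.
Ksp = [Fe²⁺][OH⁻]^2 = s(3.2×10⁻²)^2
s = 3.7×10⁻¹⁷ / (3.2×10⁻²)^2 = 3.6×10⁻¹⁴
s = 3.6×10⁻¹⁴ mol L⁻¹

3.6×10⁻¹⁴ M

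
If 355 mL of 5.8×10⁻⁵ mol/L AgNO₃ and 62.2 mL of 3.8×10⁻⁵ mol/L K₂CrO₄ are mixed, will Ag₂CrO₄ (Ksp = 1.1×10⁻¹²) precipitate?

No

The combined volume is 417.2 mL.
[Ag⁺] = (5.8×10⁻⁵)(355)/417.2 = 4.9×10⁻⁵ mol/L
[CrO₄²⁻] = (3.8×10⁻⁵)(62.2)/417.2 = 5.7×10⁻⁶ mol/L
Q = [Ag⁺]^2[CrO₄²⁻] = 1.4×10⁻¹⁴
Q < Ksp (1.4×10⁻¹⁴ vs 1.1×10⁻¹²); the solution remains unsaturated and no precipitate forms.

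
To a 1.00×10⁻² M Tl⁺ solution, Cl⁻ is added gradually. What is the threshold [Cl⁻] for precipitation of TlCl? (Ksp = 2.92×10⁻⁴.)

2.92×10⁻² M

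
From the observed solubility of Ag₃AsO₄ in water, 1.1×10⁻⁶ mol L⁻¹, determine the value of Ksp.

Ag₃AsO₄(s) ⇌ 3 Ag⁺(aq) + AsO₄³⁻(aq)
If s mol/L of Ag₃AsO₄ dissolves, [Ag⁺] = 3s and [AsO₄³⁻] = s.
Ksp = [Ag⁺]^3[AsO₄³⁻] = (3s)^3 · s = 27s^4
Ksp = 27 × (1.1×10⁻⁶)^4 = 4.0×10⁻²³

Ksp = 4.0×10⁻²³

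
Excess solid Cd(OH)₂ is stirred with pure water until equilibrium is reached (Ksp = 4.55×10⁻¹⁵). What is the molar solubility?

1.04×10⁻⁵ M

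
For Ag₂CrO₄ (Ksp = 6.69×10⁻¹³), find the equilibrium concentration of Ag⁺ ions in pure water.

Ag₂CrO₄(s) ⇌ 2 Ag⁺(aq) + CrO₄²⁻(aq)
If s mol/L of Ag₂CrO₄ dissolves, [Ag⁺] = 2s and [CrO₄²⁻] = s.
Ksp = [Ag⁺]^2[CrO₄²⁻] = (2s)^2 · s = 4s^3 = 6.69×10⁻¹³
s = 5.51×10⁻⁵ M
[Ag⁺] = 2s = 1.10×10⁻⁴ M

1.10×10⁻⁴ M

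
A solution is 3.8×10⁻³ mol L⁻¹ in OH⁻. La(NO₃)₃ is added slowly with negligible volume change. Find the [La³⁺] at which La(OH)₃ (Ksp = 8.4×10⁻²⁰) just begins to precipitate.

1.5×10⁻¹² M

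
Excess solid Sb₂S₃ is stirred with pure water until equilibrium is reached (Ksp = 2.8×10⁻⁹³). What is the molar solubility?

1.2×10⁻¹⁹ M

Sb₂S₃(s) ⇌ 2 Sb³⁺(aq) + 3 S²⁻(aq)
Let s be the molar solubility. Then [Sb³⁺] = 2s and [S²⁻] = 3s.
Ksp = [Sb³⁺]^2[S²⁻]^3 = (2s)^2 · (3s)^3 = 108s^5
108s^5 = 2.8×10⁻⁹³  ⇒  s^5 = 2.6×10⁻⁹⁵
s = (2.6×10⁻⁹⁵)^(1/5) = 1.2×10⁻¹⁹ mol/L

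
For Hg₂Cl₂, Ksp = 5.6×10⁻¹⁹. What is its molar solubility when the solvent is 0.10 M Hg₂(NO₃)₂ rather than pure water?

Hg₂Cl₂(s) ⇌ Hg₂²⁺(aq) + 2 Cl⁻(aq)
The solution already contains Hg₂²⁺ at 0.10 M. Let s be the molar solubility of Hg₂Cl₂.
[Hg₂²⁺] ≈ 0.10 M (common ion dominates); [Cl⁻] = 2s.
Ksp = [Hg₂²⁺][Cl⁻]^2 = (0.10)(2s)^2
(2s)^2 = 5.6×10⁻¹⁹ / (0.10) = 5.6×10⁻¹⁸
s = 1.2×10⁻⁹ M

1.2×10⁻⁹ M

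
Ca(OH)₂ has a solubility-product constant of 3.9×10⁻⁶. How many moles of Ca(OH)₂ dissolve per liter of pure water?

9.9×10⁻³ M

Ca(OH)₂(s) ⇌ Ca²⁺(aq) + 2 OH⁻(aq)
For each mole of Ca(OH)₂ that dissolves per liter, [Ca²⁺] = s and [OH⁻] = 2s; let s denote this solubility.
Ksp = [Ca²⁺][OH⁻]^2 = s · (2s)^2 = 4s^3
4s^3 = 3.9×10⁻⁶  ⇒  s^3 = 9.8×10⁻⁷
s = (9.8×10⁻⁷)^(1/3) = 9.9×10⁻³ mol/L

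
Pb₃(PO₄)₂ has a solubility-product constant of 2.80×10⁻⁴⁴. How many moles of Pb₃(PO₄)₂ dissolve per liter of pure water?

7.63×10⁻¹⁰ M

Pb₃(PO₄)₂(s) ⇌ 3 Pb²⁺(aq) + 2 PO₄³⁻(aq)
With molar solubility s: [Pb²⁺] = 3s, [PO₄³⁻] = 2s.
Ksp = [Pb²⁺]^3[PO₄³⁻]^2 = (3s)^3 · (2s)^2 = 108s^5
108s^5 = 2.80×10⁻⁴⁴  ⇒  s^5 = 2.59×10⁻⁴⁶
s = (2.59×10⁻⁴⁶)^(1/5) = 7.63×10⁻¹⁰ M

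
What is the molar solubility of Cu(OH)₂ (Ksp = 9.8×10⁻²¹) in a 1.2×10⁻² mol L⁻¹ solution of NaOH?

6.8×10⁻¹⁷ M

Cu(OH)₂(s) ⇌ Cu²⁺(aq) + 2 OH⁻(aq)
Let s be the solubility of Cu(OH)₂ here. The common ion gives [OH⁻] ≈ 1.2×10⁻² mol L⁻¹, and [Cu²⁺] = s.
Ksp = [Cu²⁺][OH⁻]^2 = s(1.2×10⁻²)^2
s = 9.8×10⁻²¹ / (1.2×10⁻²)^2 = 6.8×10⁻¹⁷
s = 6.8×10⁻¹⁷ mol L⁻¹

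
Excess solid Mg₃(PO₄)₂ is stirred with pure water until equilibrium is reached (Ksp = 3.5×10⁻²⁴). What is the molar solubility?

Mg₃(PO₄)₂(s) ⇌ 3 Mg²⁺(aq) + 2 PO₄³⁻(aq)
With molar solubility s: [Mg²⁺] = 3s, [PO₄³⁻] = 2s.
Ksp = [Mg²⁺]^3[PO₄³⁻]^2 = (3s)^3 · (2s)^2 = 108s^5
108s^5 = 3.5×10⁻²⁴  ⇒  s^5 = 3.2×10⁻²⁶
s = (3.2×10⁻²⁶)^(1/5) = 8.0×10⁻⁶ M

8.0×10⁻⁶ M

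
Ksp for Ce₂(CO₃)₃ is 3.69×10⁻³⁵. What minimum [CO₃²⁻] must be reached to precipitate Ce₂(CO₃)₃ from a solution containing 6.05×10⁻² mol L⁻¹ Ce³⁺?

A salt starts to precipitate once the ion product Q reaches its Ksp.
Ce₂(CO₃)₃(s) ⇌ 2 Ce³⁺(aq) + 3 CO₃²⁻(aq)
Ksp = [Ce³⁺]^2[CO₃²⁻]^3 = [CO₃²⁻]^3(6.05×10⁻²)^2
[CO₃²⁻]^3 = 3.69×10⁻³⁵ / (6.05×10⁻²)^2 = 1.01×10⁻³²
[CO₃²⁻] = 2.16×10⁻¹¹ mol L⁻¹

2.16×10⁻¹¹ M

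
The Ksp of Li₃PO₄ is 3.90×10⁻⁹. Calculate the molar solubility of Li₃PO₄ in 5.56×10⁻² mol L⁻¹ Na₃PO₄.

Li₃PO₄(s) ⇌ 3 Li⁺(aq) + PO₄³⁻(aq)
With PO₄³⁻ already at 5.56×10⁻² mol L⁻¹ and s small, take [PO₄³⁻] ≈ 5.56×10⁻² mol L⁻¹ and [Li⁺] = 3s.
Ksp = [Li⁺]^3[PO₄³⁻] = (3s)^3(5.56×10⁻²)
(3s)^3 = 3.90×10⁻⁹ / (5.56×10⁻²) = 7.01×10⁻⁸
s = 1.37×10⁻³ mol L⁻¹

1.37×10⁻³ M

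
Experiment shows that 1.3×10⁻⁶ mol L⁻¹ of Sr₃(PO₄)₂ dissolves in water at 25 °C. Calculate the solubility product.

Ksp = 4.0×10⁻²⁸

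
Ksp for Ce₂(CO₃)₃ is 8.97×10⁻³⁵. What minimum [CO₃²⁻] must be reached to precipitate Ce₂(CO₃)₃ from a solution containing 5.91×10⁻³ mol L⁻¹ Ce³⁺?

1.37×10⁻¹⁰ M

Each salt precipitates once Q = Ksp for that salt.
Ce₂(CO₃)₃(s) ⇌ 2 Ce³⁺(aq) + 3 CO₃²⁻(aq)
Ksp = [Ce³⁺]^2[CO₃²⁻]^3 = [CO₃²⁻]^3(5.91×10⁻³)^2
[CO₃²⁻]^3 = 8.97×10⁻³⁵ / (5.91×10⁻³)^2 = 2.57×10⁻³⁰
[CO₃²⁻] = 1.37×10⁻¹⁰ mol L⁻¹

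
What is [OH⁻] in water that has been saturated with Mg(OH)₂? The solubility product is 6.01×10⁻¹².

2.29×10⁻⁴ M

Mg(OH)₂(s) ⇌ Mg²⁺(aq) + 2 OH⁻(aq)
Call the molar solubility s, so that [Mg²⁺] = s and [OH⁻] = 2s.
Ksp = [Mg²⁺][OH⁻]^2 = s · (2s)^2 = 4s^3 = 6.01×10⁻¹²
s = 1.15×10⁻⁴ mol L⁻¹
[OH⁻] = 2s = 2.29×10⁻⁴ mol L⁻¹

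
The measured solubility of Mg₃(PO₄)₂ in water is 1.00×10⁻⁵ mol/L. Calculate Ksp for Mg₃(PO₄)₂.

Ksp = 1.08×10⁻²³

Mg₃(PO₄)₂(s) ⇌ 3 Mg²⁺(aq) + 2 PO₄³⁻(aq)
Call the molar solubility s, so that [Mg²⁺] = 3s and [PO₄³⁻] = 2s.
Ksp = [Mg²⁺]^3[PO₄³⁻]^2 = (3s)^3 · (2s)^2 = 108s^5
Ksp = 108 × (1.00×10⁻⁵)^5 = 1.08×10⁻²³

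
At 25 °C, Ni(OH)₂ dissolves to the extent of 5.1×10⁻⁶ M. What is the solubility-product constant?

Ksp = 5.3×10⁻¹⁶

Ni(OH)₂(s) ⇌ Ni²⁺(aq) + 2 OH⁻(aq)
For each mole of Ni(OH)₂ that dissolves per liter, [Ni²⁺] = s and [OH⁻] = 2s; let s denote this solubility.
Ksp = [Ni²⁺][OH⁻]^2 = s · (2s)^2 = 4s^3
Ksp = 4 × (5.1×10⁻⁶)^3 = 5.3×10⁻¹⁶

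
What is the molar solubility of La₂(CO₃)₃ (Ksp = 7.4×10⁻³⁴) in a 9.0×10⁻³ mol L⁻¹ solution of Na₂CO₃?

1.6×10⁻¹⁴ M

La₂(CO₃)₃(s) ⇌ 2 La³⁺(aq) + 3 CO₃²⁻(aq)
The solution already contains CO₃²⁻ at 9.0×10⁻³ mol L⁻¹. Let s be the molar solubility of La₂(CO₃)₃.
[CO₃²⁻] ≈ 9.0×10⁻³ mol L⁻¹ (common ion dominates); [La³⁺] = 2s.
Ksp = [La³⁺]^2[CO₃²⁻]^3 = (2s)^2(9.0×10⁻³)^3
(2s)^2 = 7.4×10⁻³⁴ / (9.0×10⁻³)^3 = 1.0×10⁻²⁷
s = 1.6×10⁻¹⁴ mol L⁻¹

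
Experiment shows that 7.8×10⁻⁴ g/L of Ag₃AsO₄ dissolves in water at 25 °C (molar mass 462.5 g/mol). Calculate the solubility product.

Convert to molarity: s = 7.8×10⁻⁴ / 462.5 = 1.686×10⁻⁶ mol/L
Ag₃AsO₄(s) ⇌ 3 Ag⁺(aq) + AsO₄³⁻(aq)
Let s be the molar solubility. Then [Ag⁺] = 3s and [AsO₄³⁻] = s.
Ksp = [Ag⁺]^3[AsO₄³⁻] = (3s)^3 · s = 27s^4
Ksp = 27 × (1.686×10⁻⁶)^4 = 2.2×10⁻²²

Ksp = 2.2×10⁻²²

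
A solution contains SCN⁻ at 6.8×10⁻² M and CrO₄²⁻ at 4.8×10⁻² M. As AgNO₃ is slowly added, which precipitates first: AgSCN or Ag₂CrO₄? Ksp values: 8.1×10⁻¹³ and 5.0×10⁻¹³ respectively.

AgSCN

The threshold for precipitation is Q = Ksp.
For AgSCN: [Ag⁺] = (Ksp/[SCN⁻]) = 1.2×10⁻¹¹ M
For Ag₂CrO₄: [Ag⁺] = (Ksp/[CrO₄²⁻])^(1/2) = 3.2×10⁻⁶ M
The smaller threshold [Ag⁺] is reached first, so AgSCN precipitates first.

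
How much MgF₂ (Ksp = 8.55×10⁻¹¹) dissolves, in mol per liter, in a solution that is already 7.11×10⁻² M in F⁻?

1.69×10⁻⁸ M

MgF₂(s) ⇌ Mg²⁺(aq) + 2 F⁻(aq)
With F⁻ already at 7.11×10⁻² M and s small, take [F⁻] ≈ 7.11×10⁻² M and [Mg²⁺] = s.
Ksp = [Mg²⁺][F⁻]^2 = s(7.11×10⁻²)^2
s = 8.55×10⁻¹¹ / (7.11×10⁻²)^2 = 1.69×10⁻⁸
s = 1.69×10⁻⁸ M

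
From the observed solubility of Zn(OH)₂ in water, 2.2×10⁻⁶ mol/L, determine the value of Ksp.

Zn(OH)₂(s) ⇌ Zn²⁺(aq) + 2 OH⁻(aq)
With molar solubility s: [Zn²⁺] = s, [OH⁻] = 2s.
Ksp = [Zn²⁺][OH⁻]^2 = s · (2s)^2 = 4s^3
Ksp = 4 × (2.2×10⁻⁶)^3 = 4.3×10⁻¹⁷

Ksp = 4.3×10⁻¹⁷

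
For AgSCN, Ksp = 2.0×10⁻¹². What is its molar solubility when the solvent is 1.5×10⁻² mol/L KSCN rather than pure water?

AgSCN(s) ⇌ Ag⁺(aq) + SCN⁻(aq)
SCN⁻ is already present at 1.5×10⁻² mol/L. If s mol/L of AgSCN dissolves, [Ag⁺] = s while [SCN⁻] ≈ 1.5×10⁻² mol/L.
Ksp = [Ag⁺][SCN⁻] = s(1.5×10⁻²)
s = 2.0×10⁻¹² / (1.5×10⁻²) = 1.3×10⁻¹⁰
s = 1.3×10⁻¹⁰ mol/L

1.3×10⁻¹⁰ M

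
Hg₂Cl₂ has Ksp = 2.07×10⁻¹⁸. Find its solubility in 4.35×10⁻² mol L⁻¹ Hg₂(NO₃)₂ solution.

Hg₂Cl₂(s) ⇌ Hg₂²⁺(aq) + 2 Cl⁻(aq)
With Hg₂²⁺ already at 4.35×10⁻² mol L⁻¹ and s small, take [Hg₂²⁺] ≈ 4.35×10⁻² mol L⁻¹ and [Cl⁻] = 2s.
Ksp = [Hg₂²⁺][Cl⁻]^2 = (4.35×10⁻²)(2s)^2
(2s)^2 = 2.07×10⁻¹⁸ / (4.35×10⁻²) = 4.76×10⁻¹⁷
s = 3.45×10⁻⁹ mol L⁻¹

3.45×10⁻⁹ M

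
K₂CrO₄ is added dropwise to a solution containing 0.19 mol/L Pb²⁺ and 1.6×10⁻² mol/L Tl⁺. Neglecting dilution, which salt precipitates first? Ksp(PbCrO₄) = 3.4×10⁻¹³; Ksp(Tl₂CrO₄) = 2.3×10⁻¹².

A salt starts to precipitate once the ion product Q reaches its Ksp.
For PbCrO₄: [CrO₄²⁻] = (Ksp/[Pb²⁺]) = 1.8×10⁻¹² mol/L
For Tl₂CrO₄: [CrO₄²⁻] = (Ksp/[Tl⁺]^2) = 9.0×10⁻⁹ mol/L
The smaller threshold [CrO₄²⁻] is reached first, so PbCrO₄ precipitates first.

PbCrO₄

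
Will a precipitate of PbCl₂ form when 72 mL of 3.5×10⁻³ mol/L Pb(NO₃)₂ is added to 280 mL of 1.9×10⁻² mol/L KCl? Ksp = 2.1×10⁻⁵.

The combined volume is 352 mL.
[Pb²⁺] = (3.5×10⁻³)(72)/352 = 7.2×10⁻⁴ mol/L
[Cl⁻] = (1.9×10⁻²)(280)/352 = 1.5×10⁻² mol/L
Q = [Pb²⁺][Cl⁻]^2 = 1.6×10⁻⁷
Since Q (1.6×10⁻⁷) is less than Ksp (2.1×10⁻⁵), no PbCl₂ precipitates.

No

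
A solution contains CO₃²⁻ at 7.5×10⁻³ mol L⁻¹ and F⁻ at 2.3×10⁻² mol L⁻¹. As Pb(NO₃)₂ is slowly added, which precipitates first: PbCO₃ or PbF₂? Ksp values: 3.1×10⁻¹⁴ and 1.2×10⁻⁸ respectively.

Precipitation of each salt begins when its ion product equals Ksp.
For PbCO₃: [Pb²⁺] = (Ksp/[CO₃²⁻]) = 4.1×10⁻¹² mol L⁻¹
For PbF₂: [Pb²⁺] = (Ksp/[F⁻]^2) = 2.3×10⁻⁵ mol L⁻¹
PbCO₃ requires the lower [Pb²⁺], so it precipitates first.

PbCO₃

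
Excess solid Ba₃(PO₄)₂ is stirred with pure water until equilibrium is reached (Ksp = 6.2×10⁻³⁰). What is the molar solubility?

Ba₃(PO₄)₂(s) ⇌ 3 Ba²⁺(aq) + 2 PO₄³⁻(aq)
With molar solubility s: [Ba²⁺] = 3s, [PO₄³⁻] = 2s.
Ksp = [Ba²⁺]^3[PO₄³⁻]^2 = (3s)^3 · (2s)^2 = 108s^5
108s^5 = 6.2×10⁻³⁰  ⇒  s^5 = 5.7×10⁻³²
Taking the 5th root, s = 5.6×10⁻⁷ mol L⁻¹.

5.6×10⁻⁷ M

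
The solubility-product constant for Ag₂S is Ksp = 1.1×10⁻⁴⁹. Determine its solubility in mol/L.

3.0×10⁻¹⁷ M

Ag₂S(s) ⇌ 2 Ag⁺(aq) + S²⁻(aq)
Call the molar solubility s, so that [Ag⁺] = 2s and [S²⁻] = s.
Ksp = [Ag⁺]^2[S²⁻] = (2s)^2 · s = 4s^3
4s^3 = 1.1×10⁻⁴⁹  ⇒  s^3 = 2.8×10⁻⁵⁰
s = (2.8×10⁻⁵⁰)^(1/3) = 3.0×10⁻¹⁷ mol/L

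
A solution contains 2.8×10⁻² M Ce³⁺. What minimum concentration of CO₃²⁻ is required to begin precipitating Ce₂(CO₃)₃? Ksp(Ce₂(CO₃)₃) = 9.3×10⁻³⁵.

A salt starts to precipitate once the ion product Q reaches its Ksp.
Ce₂(CO₃)₃(s) ⇌ 2 Ce³⁺(aq) + 3 CO₃²⁻(aq)
Ksp = [Ce³⁺]^2[CO₃²⁻]^3 = [CO₃²⁻]^3(2.8×10⁻²)^2
[CO₃²⁻]^3 = 9.3×10⁻³⁵ / (2.8×10⁻²)^2 = 1.2×10⁻³¹
[CO₃²⁻] = 4.9×10⁻¹¹ M

4.9×10⁻¹¹ M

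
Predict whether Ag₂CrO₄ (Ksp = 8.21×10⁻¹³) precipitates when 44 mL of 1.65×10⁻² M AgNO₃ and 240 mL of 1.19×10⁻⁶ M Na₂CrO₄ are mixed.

After mixing, V = 44 mL + 240 mL = 284 mL.
[Ag⁺] = (1.65×10⁻²)(44)/284 = 2.56×10⁻³ M
[CrO₄²⁻] = (1.19×10⁻⁶)(240)/284 = 1.01×10⁻⁶ M
Q = [Ag⁺]^2[CrO₄²⁻] = 6.57×10⁻¹²
Since Q (6.57×10⁻¹²) exceeds Ksp (8.21×10⁻¹³), Ag₂CrO₄ will precipitate.

Yes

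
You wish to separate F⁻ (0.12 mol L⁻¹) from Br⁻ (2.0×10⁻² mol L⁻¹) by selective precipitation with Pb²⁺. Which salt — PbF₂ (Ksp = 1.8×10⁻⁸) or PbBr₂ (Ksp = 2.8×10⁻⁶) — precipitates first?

PbF₂

The threshold for precipitation is Q = Ksp.
For PbF₂: [Pb²⁺] = (Ksp/[F⁻]^2) = 1.3×10⁻⁶ mol L⁻¹
For PbBr₂: [Pb²⁺] = (Ksp/[Br⁻]^2) = 7.0×10⁻³ mol L⁻¹
The smaller threshold [Pb²⁺] is reached first, so PbF₂ precipitates first.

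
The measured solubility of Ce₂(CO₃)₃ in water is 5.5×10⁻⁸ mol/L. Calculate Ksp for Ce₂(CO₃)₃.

Ce₂(CO₃)₃(s) ⇌ 2 Ce³⁺(aq) + 3 CO₃²⁻(aq)
With molar solubility s: [Ce³⁺] = 2s, [CO₃²⁻] = 3s.
Ksp = [Ce³⁺]^2[CO₃²⁻]^3 = (2s)^2 · (3s)^3 = 108s^5
Ksp = 108 × (5.5×10⁻⁸)^5 = 5.4×10⁻³⁵

Ksp = 5.4×10⁻³⁵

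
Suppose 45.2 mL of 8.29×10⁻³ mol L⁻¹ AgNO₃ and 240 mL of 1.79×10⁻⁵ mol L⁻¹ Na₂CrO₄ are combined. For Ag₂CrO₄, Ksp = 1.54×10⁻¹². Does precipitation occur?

Yes

Total volume after mixing = 45.2 + 240 = 285.2 mL.
[Ag⁺] = (8.29×10⁻³)(45.2)/285.2 = 1.31×10⁻³ mol L⁻¹
[CrO₄²⁻] = (1.79×10⁻⁵)(240)/285.2 = 1.51×10⁻⁵ mol L⁻¹
Q = [Ag⁺]^2[CrO₄²⁻] = 2.60×10⁻¹¹
Since Q (2.60×10⁻¹¹) exceeds Ksp (1.54×10⁻¹²), Ag₂CrO₄ will precipitate.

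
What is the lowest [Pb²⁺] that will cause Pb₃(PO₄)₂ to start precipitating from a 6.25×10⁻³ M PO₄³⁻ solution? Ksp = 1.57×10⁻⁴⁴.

Precipitation of each salt begins when its ion product equals Ksp.
Pb₃(PO₄)₂(s) ⇌ 3 Pb²⁺(aq) + 2 PO₄³⁻(aq)
Ksp = [Pb²⁺]^3[PO₄³⁻]^2 = [Pb²⁺]^3(6.25×10⁻³)^2
[Pb²⁺]^3 = 1.57×10⁻⁴⁴ / (6.25×10⁻³)^2 = 4.02×10⁻⁴⁰
[Pb²⁺] = 7.38×10⁻¹⁴ M

7.38×10⁻¹⁴ M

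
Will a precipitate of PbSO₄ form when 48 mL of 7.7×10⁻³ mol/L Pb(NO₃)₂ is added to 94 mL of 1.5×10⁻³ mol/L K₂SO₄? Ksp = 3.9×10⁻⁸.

The combined volume is 142 mL.
[Pb²⁺] = (7.7×10⁻³)(48)/142 = 2.6×10⁻³ mol/L
[SO₄²⁻] = (1.5×10⁻³)(94)/142 = 9.9×10⁻⁴ mol/L
Q = [Pb²⁺][SO₄²⁻] = 2.6×10⁻⁶
Because Q > Ksp (2.6×10⁻⁶ vs 3.9×10⁻⁸), a precipitate of PbSO₄ forms.

Yes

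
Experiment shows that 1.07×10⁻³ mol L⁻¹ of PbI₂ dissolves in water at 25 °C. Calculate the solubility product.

PbI₂(s) ⇌ Pb²⁺(aq) + 2 I⁻(aq)
Call the molar solubility s, so that [Pb²⁺] = s and [I⁻] = 2s.
Ksp = [Pb²⁺][I⁻]^2 = s · (2s)^2 = 4s^3
Ksp = 4 × (1.07×10⁻³)^3 = 4.90×10⁻⁹

Ksp = 4.90×10⁻⁹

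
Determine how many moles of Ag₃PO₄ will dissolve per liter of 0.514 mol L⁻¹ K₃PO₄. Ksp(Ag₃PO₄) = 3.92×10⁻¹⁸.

6.56×10⁻⁷ M

Ag₃PO₄(s) ⇌ 3 Ag⁺(aq) + PO₄³⁻(aq)
PO₄³⁻ is already present at 0.514 mol L⁻¹. If s mol/L of Ag₃PO₄ dissolves, [Ag⁺] = 3s while [PO₄³⁻] ≈ 0.514 mol L⁻¹.
Ksp = [Ag⁺]^3[PO₄³⁻] = (3s)^3(0.514)
(3s)^3 = 3.92×10⁻¹⁸ / (0.514) = 7.63×10⁻¹⁸
s = 6.56×10⁻⁷ mol L⁻¹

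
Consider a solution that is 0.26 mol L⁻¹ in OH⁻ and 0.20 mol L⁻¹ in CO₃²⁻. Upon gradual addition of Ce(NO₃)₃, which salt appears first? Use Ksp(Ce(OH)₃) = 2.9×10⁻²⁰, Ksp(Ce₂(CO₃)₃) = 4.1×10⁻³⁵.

Precipitation of each salt begins when its ion product equals Ksp.
For Ce(OH)₃: [Ce³⁺] = (Ksp/[OH⁻]^3) = 1.6×10⁻¹⁸ mol L⁻¹
For Ce₂(CO₃)₃: [Ce³⁺] = (Ksp/[CO₃²⁻]^3)^(1/2) = 7.2×10⁻¹⁷ mol L⁻¹
The smaller threshold [Ce³⁺] is reached first, so Ce(OH)₃ precipitates first.

Ce(OH)₃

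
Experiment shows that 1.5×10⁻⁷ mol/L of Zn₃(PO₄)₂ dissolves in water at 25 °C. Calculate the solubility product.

Ksp = 8.2×10⁻³³

Zn₃(PO₄)₂(s) ⇌ 3 Zn²⁺(aq) + 2 PO₄³⁻(aq)
If s mol/L of Zn₃(PO₄)₂ dissolves, [Zn²⁺] = 3s and [PO₄³⁻] = 2s.
Ksp = [Zn²⁺]^3[PO₄³⁻]^2 = (3s)^3 · (2s)^2 = 108s^5
Ksp = 108 × (1.5×10⁻⁷)^5 = 8.2×10⁻³³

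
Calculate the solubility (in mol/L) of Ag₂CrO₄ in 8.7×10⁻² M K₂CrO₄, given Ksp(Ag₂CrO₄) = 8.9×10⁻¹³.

1.6×10⁻⁶ M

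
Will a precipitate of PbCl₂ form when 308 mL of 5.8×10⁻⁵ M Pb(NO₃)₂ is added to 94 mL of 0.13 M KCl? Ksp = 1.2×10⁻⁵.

No

Total volume after mixing = 308 + 94 = 402 mL.
[Pb²⁺] = (5.8×10⁻⁵)(308)/402 = 4.4×10⁻⁵ M
[Cl⁻] = (0.13)(94)/402 = 3.0×10⁻² M
Q = [Pb²⁺][Cl⁻]^2 = 4.1×10⁻⁸
Since Q (4.1×10⁻⁸) is less than Ksp (1.2×10⁻⁵), no PbCl₂ precipitates.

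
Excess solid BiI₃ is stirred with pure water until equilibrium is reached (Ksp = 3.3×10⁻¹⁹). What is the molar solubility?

1.1×10⁻⁵ M

BiI₃(s) ⇌ Bi³⁺(aq) + 3 I⁻(aq)
For each mole of BiI₃ that dissolves per liter, [Bi³⁺] = s and [I⁻] = 3s; let s denote this solubility.
Ksp = [Bi³⁺][I⁻]^3 = s · (3s)^3 = 27s^4
27s^4 = 3.3×10⁻¹⁹  ⇒  s^4 = 1.2×10⁻²⁰
s = (1.2×10⁻²⁰)^(1/4) = 1.1×10⁻⁵ M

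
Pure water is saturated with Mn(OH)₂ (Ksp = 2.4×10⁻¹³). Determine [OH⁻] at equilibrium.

7.8×10⁻⁵ M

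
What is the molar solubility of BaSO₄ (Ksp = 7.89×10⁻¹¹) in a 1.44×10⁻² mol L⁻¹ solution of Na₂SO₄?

BaSO₄(s) ⇌ Ba²⁺(aq) + SO₄²⁻(aq)
The solution already contains SO₄²⁻ at 1.44×10⁻² mol L⁻¹. Let s be the molar solubility of BaSO₄.
[SO₄²⁻] ≈ 1.44×10⁻² mol L⁻¹ (common ion dominates); [Ba²⁺] = s.
Ksp = [Ba²⁺][SO₄²⁻] = s(1.44×10⁻²)
s = 7.89×10⁻¹¹ / (1.44×10⁻²) = 5.48×10⁻⁹
s = 5.48×10⁻⁹ mol L⁻¹

5.48×10⁻⁹ M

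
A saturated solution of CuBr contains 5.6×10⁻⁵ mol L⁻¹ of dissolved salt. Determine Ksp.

CuBr(s) ⇌ Cu⁺(aq) + Br⁻(aq)
Let s be the molar solubility. Then [Cu⁺] = s and [Br⁻] = s.
Ksp = [Cu⁺][Br⁻] = s · s = s^2
Ksp = (5.6×10⁻⁵)^2 = 3.1×10⁻⁹

Ksp = 3.1×10⁻⁹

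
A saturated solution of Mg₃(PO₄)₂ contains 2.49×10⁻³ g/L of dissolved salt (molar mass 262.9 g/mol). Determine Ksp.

Ksp = 8.23×10⁻²⁴

Convert to molarity: s = 2.49×10⁻³ / 262.9 = 9.4713×10⁻⁶ mol/L
Mg₃(PO₄)₂(s) ⇌ 3 Mg²⁺(aq) + 2 PO₄³⁻(aq)
Call the molar solubility s, so that [Mg²⁺] = 3s and [PO₄³⁻] = 2s.
Ksp = [Mg²⁺]^3[PO₄³⁻]^2 = (3s)^3 · (2s)^2 = 108s^5
Ksp = 108 × (9.4713×10⁻⁶)^5 = 8.23×10⁻²⁴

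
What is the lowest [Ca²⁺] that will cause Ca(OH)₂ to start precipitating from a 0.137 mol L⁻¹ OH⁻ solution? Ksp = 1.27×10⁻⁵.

Precipitation begins when Q = Ksp.
Ca(OH)₂(s) ⇌ Ca²⁺(aq) + 2 OH⁻(aq)
Ksp = [Ca²⁺][OH⁻]^2 = [Ca²⁺](0.137)^2
[Ca²⁺] = 1.27×10⁻⁵ / (0.137)^2 = 6.77×10⁻⁴
[Ca²⁺] = 6.77×10⁻⁴ mol L⁻¹

6.77×10⁻⁴ M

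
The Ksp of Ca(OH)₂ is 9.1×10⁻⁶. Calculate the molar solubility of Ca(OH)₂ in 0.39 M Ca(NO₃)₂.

Ca(OH)₂(s) ⇌ Ca²⁺(aq) + 2 OH⁻(aq)
Let s be the solubility of Ca(OH)₂ here. The common ion gives [Ca²⁺] ≈ 0.39 M, and [OH⁻] = 2s.
Ksp = [Ca²⁺][OH⁻]^2 = (0.39)(2s)^2
(2s)^2 = 9.1×10⁻⁶ / (0.39) = 2.3×10⁻⁵
s = 2.4×10⁻³ M

2.4×10⁻³ M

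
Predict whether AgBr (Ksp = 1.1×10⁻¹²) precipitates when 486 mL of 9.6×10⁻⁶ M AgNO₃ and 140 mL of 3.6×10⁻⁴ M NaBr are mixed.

Yes

Total volume after mixing = 486 + 140 = 626 mL.
[Ag⁺] = (9.6×10⁻⁶)(486)/626 = 7.5×10⁻⁶ M
[Br⁻] = (3.6×10⁻⁴)(140)/626 = 8.1×10⁻⁵ M
Q = [Ag⁺][Br⁻] = 6.0×10⁻¹⁰
Q = 6.0×10⁻¹⁰ > Ksp = 1.1×10⁻¹², so the solution is supersaturated and AgBr precipitates.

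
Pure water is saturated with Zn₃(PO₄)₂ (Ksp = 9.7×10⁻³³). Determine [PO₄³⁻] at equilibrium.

Zn₃(PO₄)₂(s) ⇌ 3 Zn²⁺(aq) + 2 PO₄³⁻(aq)
Call the molar solubility s, so that [Zn²⁺] = 3s and [PO₄³⁻] = 2s.
Ksp = [Zn²⁺]^3[PO₄³⁻]^2 = (3s)^3 · (2s)^2 = 108s^5 = 9.7×10⁻³³
s = 1.6×10⁻⁷ mol L⁻¹
[PO₄³⁻] = 2s = 3.1×10⁻⁷ mol L⁻¹

3.1×10⁻⁷ M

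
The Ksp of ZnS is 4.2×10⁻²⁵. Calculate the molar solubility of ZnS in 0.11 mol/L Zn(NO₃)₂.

3.8×10⁻²⁴ M

ZnS(s) ⇌ Zn²⁺(aq) + S²⁻(aq)
With Zn²⁺ already at 0.11 mol/L and s small, take [Zn²⁺] ≈ 0.11 mol/L and [S²⁻] = s.
Ksp = [Zn²⁺][S²⁻] = (0.11)s
s = 4.2×10⁻²⁵ / (0.11) = 3.8×10⁻²⁴
s = 3.8×10⁻²⁴ mol/L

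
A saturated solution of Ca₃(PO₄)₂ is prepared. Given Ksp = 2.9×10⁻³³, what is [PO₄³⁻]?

Ca₃(PO₄)₂(s) ⇌ 3 Ca²⁺(aq) + 2 PO₄³⁻(aq)
For each mole of Ca₃(PO₄)₂ that dissolves per liter, [Ca²⁺] = 3s and [PO₄³⁻] = 2s; let s denote this solubility.
Ksp = [Ca²⁺]^3[PO₄³⁻]^2 = (3s)^3 · (2s)^2 = 108s^5 = 2.9×10⁻³³
s = 1.2×10⁻⁷ mol/L
[PO₄³⁻] = 2s = 2.4×10⁻⁷ mol/L

2.4×10⁻⁷ M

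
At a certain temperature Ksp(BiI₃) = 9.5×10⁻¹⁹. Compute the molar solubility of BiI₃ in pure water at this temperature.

BiI₃(s) ⇌ Bi³⁺(aq) + 3 I⁻(aq)
Call the molar solubility s, so that [Bi³⁺] = s and [I⁻] = 3s.
Ksp = [Bi³⁺][I⁻]^3 = s · (3s)^3 = 27s^4
27s^4 = 9.5×10⁻¹⁹  ⇒  s^4 = 3.5×10⁻²⁰
s = (3.5×10⁻²⁰)^(1/4) = 1.4×10⁻⁵ M

1.4×10⁻⁵ M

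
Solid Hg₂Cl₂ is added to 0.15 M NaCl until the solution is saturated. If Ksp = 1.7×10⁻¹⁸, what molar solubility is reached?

7.6×10⁻¹⁷ M

Hg₂Cl₂(s) ⇌ Hg₂²⁺(aq) + 2 Cl⁻(aq)
The solution already contains Cl⁻ at 0.15 M. Let s be the molar solubility of Hg₂Cl₂.
[Cl⁻] ≈ 0.15 M (common ion dominates); [Hg₂²⁺] = s.
Ksp = [Hg₂²⁺][Cl⁻]^2 = s(0.15)^2
s = 1.7×10⁻¹⁸ / (0.15)^2 = 7.6×10⁻¹⁷
s = 7.6×10⁻¹⁷ M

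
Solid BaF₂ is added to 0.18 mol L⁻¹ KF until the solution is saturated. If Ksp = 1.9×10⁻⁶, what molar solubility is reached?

5.9×10⁻⁵ M

BaF₂(s) ⇌ Ba²⁺(aq) + 2 F⁻(aq)
The solution already contains F⁻ at 0.18 mol L⁻¹. Let s be the molar solubility of BaF₂.
[F⁻] ≈ 0.18 mol L⁻¹ (common ion dominates); [Ba²⁺] = s.
Ksp = [Ba²⁺][F⁻]^2 = s(0.18)^2
s = 1.9×10⁻⁶ / (0.18)^2 = 5.9×10⁻⁵
s = 5.9×10⁻⁵ mol L⁻¹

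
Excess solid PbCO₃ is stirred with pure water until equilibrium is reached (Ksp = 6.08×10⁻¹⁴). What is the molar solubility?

PbCO₃(s) ⇌ Pb²⁺(aq) + CO₃²⁻(aq)
Call the molar solubility s, so that [Pb²⁺] = s and [CO₃²⁻] = s.
Ksp = [Pb²⁺][CO₃²⁻] = s · s = s^2
s^2 = 6.08×10⁻¹⁴
s = (6.08×10⁻¹⁴)^(1/2) = 2.47×10⁻⁷ mol L⁻¹

2.47×10⁻⁷ M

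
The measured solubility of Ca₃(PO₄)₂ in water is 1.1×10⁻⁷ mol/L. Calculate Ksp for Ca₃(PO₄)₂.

Ca₃(PO₄)₂(s) ⇌ 3 Ca²⁺(aq) + 2 PO₄³⁻(aq)
For each mole of Ca₃(PO₄)₂ that dissolves per liter, [Ca²⁺] = 3s and [PO₄³⁻] = 2s; let s denote this solubility.
Ksp = [Ca²⁺]^3[PO₄³⁻]^2 = (3s)^3 · (2s)^2 = 108s^5
Ksp = 108 × (1.1×10⁻⁷)^5 = 1.7×10⁻³³

Ksp = 1.7×10⁻³³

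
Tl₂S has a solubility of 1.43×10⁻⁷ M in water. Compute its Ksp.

Tl₂S(s) ⇌ 2 Tl⁺(aq) + S²⁻(aq)
Let s be the molar solubility. Then [Tl⁺] = 2s and [S²⁻] = s.
Ksp = [Tl⁺]^2[S²⁻] = (2s)^2 · s = 4s^3
Ksp = 4 × (1.43×10⁻⁷)^3 = 1.17×10⁻²⁰

Ksp = 1.17×10⁻²⁰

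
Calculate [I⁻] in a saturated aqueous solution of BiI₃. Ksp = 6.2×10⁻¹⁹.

3.7×10⁻⁵ M

BiI₃(s) ⇌ Bi³⁺(aq) + 3 I⁻(aq)
Call the molar solubility s, so that [Bi³⁺] = s and [I⁻] = 3s.
Ksp = [Bi³⁺][I⁻]^3 = s · (3s)^3 = 27s^4 = 6.2×10⁻¹⁹
s = 1.2×10⁻⁵ M
[I⁻] = 3s = 3.7×10⁻⁵ M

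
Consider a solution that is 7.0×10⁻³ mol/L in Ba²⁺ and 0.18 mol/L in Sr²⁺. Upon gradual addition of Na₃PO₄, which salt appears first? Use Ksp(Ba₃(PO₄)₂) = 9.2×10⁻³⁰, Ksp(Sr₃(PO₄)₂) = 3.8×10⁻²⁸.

Sr₃(PO₄)₂

Precipitation begins when Q = Ksp.
For Ba₃(PO₄)₂: [PO₄³⁻] = (Ksp/[Ba²⁺]^3)^(1/2) = 5.2×10⁻¹² mol/L
For Sr₃(PO₄)₂: [PO₄³⁻] = (Ksp/[Sr²⁺]^3)^(1/2) = 2.6×10⁻¹³ mol/L
Since Sr₃(PO₄)₂ needs less PO₄³⁻ to reach saturation, it precipitates first.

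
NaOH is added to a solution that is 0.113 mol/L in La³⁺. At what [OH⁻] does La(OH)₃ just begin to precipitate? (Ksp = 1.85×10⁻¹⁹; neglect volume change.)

Precipitation begins when Q = Ksp.
La(OH)₃(s) ⇌ La³⁺(aq) + 3 OH⁻(aq)
Ksp = [La³⁺][OH⁻]^3 = [OH⁻]^3(0.113)
[OH⁻]^3 = 1.85×10⁻¹⁹ / (0.113) = 1.64×10⁻¹⁸
[OH⁻] = 1.18×10⁻⁶ mol/L

1.18×10⁻⁶ M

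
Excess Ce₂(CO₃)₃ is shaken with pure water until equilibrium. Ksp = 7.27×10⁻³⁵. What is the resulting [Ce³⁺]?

1.17×10⁻⁷ M

Ce₂(CO₃)₃(s) ⇌ 2 Ce³⁺(aq) + 3 CO₃²⁻(aq)
Let s be the molar solubility. Then [Ce³⁺] = 2s and [CO₃²⁻] = 3s.
Ksp = [Ce³⁺]^2[CO₃²⁻]^3 = (2s)^2 · (3s)^3 = 108s^5 = 7.27×10⁻³⁵
s = 5.83×10⁻⁸ mol L⁻¹
[Ce³⁺] = 2s = 1.17×10⁻⁷ mol L⁻¹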